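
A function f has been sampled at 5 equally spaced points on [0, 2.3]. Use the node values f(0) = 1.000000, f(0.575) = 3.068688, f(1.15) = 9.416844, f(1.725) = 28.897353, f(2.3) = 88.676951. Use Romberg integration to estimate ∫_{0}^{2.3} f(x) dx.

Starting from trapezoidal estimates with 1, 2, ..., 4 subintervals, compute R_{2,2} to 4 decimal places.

R_{0,0} (trapezoid, 1 panel, h=2.3000): 103.128494
R_{1,0} (trapezoid, 2 panels, h=1.1500): 62.393617
R_{2,0} (trapezoid, 4 panels, h=0.5750): 49.577282
R_{1,1} = 62.393617 + (62.393617 − 103.128494)/3 = 48.815325
R_{2,1} = 49.577282 + (49.577282 − 62.393617)/3 = 45.305170
R_{2,2} = 45.305170 + (45.305170 − 48.815325)/15 = 45.071160

45.0712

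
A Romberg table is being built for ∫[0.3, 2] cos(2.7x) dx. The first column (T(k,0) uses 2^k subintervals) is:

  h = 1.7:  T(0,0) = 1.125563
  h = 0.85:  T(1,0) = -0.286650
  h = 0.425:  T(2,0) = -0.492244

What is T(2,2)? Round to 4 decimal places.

T(1,1) = -0.286650 + (-0.286650 − 1.125563)/3 = -0.757388
T(2,1) = (4·(-0.492244) − (-0.286650)) / 3 = -0.560775
T(2,2) = -0.560775 + (-0.560775 − (-0.757388))/15 = -0.547667

-0.5477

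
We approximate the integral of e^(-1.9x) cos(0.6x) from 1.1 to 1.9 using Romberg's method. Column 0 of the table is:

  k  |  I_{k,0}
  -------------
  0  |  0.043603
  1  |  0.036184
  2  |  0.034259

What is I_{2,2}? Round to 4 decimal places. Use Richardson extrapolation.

0.0336

Richardson extrapolation on the trapezoidal column (denominator 4−1=3):
I_{1,1} = 0.036184 + (0.036184 − 0.043603)/3 = 0.033711
I_{2,1} = (4·0.034259 − 0.036184) / 3 = 0.033617
I_{2,2} = 0.033617 + (0.033617 − 0.033711)/15 = 0.033611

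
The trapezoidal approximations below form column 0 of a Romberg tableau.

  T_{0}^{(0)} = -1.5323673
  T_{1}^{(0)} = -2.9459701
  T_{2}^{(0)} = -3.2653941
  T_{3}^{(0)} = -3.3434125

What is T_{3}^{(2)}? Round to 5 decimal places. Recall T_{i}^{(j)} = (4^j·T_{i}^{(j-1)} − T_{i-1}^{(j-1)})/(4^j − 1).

Richardson extrapolation on the trapezoidal column (denominator 4−1=3):
T_{2}^{(1)} = (4·(-3.2653941) − (-2.9459701)) / 3 = -3.3718688
T_{3}^{(1)} = -3.3434125 + (-3.3434125 − (-3.2653941))/3 = -3.3694186
T_{3}^{(2)} = -3.3694186 + (-3.3694186 − (-3.3718688))/15 = -3.3692553
(Column j=1 coincides with Simpson's rule on the same nodes.)

-3.36926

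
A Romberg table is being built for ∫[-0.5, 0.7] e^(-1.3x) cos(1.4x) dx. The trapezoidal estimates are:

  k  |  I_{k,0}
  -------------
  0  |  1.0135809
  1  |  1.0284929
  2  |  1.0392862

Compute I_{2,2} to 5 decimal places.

I_{1,1} = (4·1.0284929 − 1.0135809) / 3 = 1.0334636
I_{2,1} = (4·1.0392862 − 1.0284929) / 3 = 1.0428840
I_{2,2} = (16·1.0428840 − 1.0334636) / 15 = 1.0435120

1.04351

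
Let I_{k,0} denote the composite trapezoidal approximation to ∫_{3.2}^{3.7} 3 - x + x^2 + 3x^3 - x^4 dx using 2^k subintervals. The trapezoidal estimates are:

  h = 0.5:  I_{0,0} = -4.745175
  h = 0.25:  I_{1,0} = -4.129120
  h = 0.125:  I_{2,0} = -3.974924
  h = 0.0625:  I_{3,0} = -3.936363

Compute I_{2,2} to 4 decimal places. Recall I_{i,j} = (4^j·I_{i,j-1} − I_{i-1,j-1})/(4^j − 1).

-3.9235

Richardson extrapolation on the trapezoidal column (denominator 4−1=3):
I_{1,1} = -4.129120 + (-4.129120 − (-4.745175))/3 = -3.923768
I_{2,1} = -3.974924 + (-3.974924 − (-4.129120))/3 = -3.923525
I_{2,2} = (16·(-3.923525) − (-3.923768)) / 15 = -3.923509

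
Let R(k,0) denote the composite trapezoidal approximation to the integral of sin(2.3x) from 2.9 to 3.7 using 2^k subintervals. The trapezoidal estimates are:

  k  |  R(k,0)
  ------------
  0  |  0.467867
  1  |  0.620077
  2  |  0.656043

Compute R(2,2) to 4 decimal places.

R(1,1) = 0.620077 + (0.620077 − 0.467867)/3 = 0.670814
R(2,1) = (4·0.656043 − 0.620077) / 3 = 0.668032
R(2,2) = (16·0.668032 − 0.670814) / 15 = 0.667847

0.6678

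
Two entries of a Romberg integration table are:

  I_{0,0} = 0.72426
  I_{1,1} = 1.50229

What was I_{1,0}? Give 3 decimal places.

From I_{1,1} = (4·I_{1,0} − I_{0,0})/3, solve for I_{1,0}:
4·I_{1,0} = 3·1.50229 + 0.72426 = 5.23113
I_{1,0} = 1.30778

1.308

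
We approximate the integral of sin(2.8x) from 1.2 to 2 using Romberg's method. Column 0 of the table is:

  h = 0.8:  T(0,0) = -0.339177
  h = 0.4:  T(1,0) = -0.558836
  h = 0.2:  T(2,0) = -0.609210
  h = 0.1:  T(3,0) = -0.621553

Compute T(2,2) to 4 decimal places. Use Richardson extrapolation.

-0.6256

T(1,1) = (4·(-0.558836) − (-0.339177)) / 3 = -0.632056
T(2,1) = (4·(-0.609210) − (-0.558836)) / 3 = -0.626001
T(2,2) = -0.626001 + (-0.626001 − (-0.632056))/15 = -0.625597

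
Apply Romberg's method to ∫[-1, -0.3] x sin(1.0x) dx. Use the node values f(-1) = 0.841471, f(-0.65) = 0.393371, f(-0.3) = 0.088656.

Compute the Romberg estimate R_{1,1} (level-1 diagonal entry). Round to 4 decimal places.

R_{0,0} (trapezoid, 1 panel, h=0.7000): 0.325544
R_{1,0} (trapezoid, 2 panels, h=0.3500): 0.300452
R_{1,1} = 0.300452 + (0.300452 − 0.325544)/3 = 0.292088

0.2921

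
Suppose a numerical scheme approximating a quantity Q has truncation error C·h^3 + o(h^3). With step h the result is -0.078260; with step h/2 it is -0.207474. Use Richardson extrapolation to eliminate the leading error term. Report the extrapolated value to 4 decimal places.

Extrapolated value = (8·A(h/2) − A(h)) / (8 − 1)
= (8·(-0.207474) − (-0.078260)) / 7
= -1.581532 / 7 = -0.225933

-0.2259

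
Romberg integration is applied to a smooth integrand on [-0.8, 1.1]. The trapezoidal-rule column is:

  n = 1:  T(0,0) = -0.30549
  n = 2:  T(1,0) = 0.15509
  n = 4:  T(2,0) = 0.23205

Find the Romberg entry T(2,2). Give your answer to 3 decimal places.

0.254

Richardson extrapolation on the trapezoidal column (denominator 4−1=3):
T(1,1) = 0.15509 + (0.15509 − (-0.30549))/3 = 0.30862
T(2,1) = (4·0.23205 − 0.15509) / 3 = 0.25770
T(2,2) = (16·0.25770 − 0.30862) / 15 = 0.25431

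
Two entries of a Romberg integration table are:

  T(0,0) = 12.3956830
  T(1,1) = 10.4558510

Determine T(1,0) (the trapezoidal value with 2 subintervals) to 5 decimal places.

10.94081

From T(1,1) = (4·T(1,0) − T(0,0))/3, solve for T(1,0):
4·T(1,0) = 3·10.4558510 + 12.3956830 = 43.7632360
T(1,0) = 10.9408090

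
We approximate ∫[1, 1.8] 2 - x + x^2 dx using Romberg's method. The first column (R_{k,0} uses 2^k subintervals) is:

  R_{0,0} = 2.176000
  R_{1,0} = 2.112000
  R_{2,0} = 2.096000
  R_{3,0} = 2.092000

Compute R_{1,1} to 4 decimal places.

Richardson extrapolation on the trapezoidal column (denominator 4−1=3):
R_{1,1} = (4·2.112000 − 2.176000) / 3 = 2.090667
(Column j=1 coincides with Simpson's rule on the same nodes.)

2.0907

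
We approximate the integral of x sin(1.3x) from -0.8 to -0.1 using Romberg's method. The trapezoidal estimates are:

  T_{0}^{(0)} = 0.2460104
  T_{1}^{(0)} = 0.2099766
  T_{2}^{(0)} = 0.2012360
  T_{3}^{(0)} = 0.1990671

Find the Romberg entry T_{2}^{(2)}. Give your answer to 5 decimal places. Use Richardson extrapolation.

T_{1}^{(1)} = 0.2099766 + (0.2099766 − 0.2460104)/3 = 0.1979653
T_{2}^{(1)} = (4·0.2012360 − 0.2099766) / 3 = 0.1983225
T_{2}^{(2)} = 0.1983225 + (0.1983225 − 0.1979653)/15 = 0.1983463
(Column j=1 coincides with Simpson's rule on the same nodes.)

0.19835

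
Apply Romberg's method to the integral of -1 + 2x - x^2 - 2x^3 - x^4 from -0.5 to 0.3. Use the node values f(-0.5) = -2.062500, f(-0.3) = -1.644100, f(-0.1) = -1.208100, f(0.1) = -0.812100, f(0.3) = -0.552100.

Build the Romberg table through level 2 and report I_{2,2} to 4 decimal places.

-0.9902

I_{0,0} (trapezoid, 1 panel, h=0.8000): -1.045840
I_{1,0} (trapezoid, 2 panels, h=0.4000): -1.006160
I_{2,0} (trapezoid, 4 panels, h=0.2000): -0.994320
I_{1,1} = -1.006160 + (-1.006160 − (-1.045840))/3 = -0.992933
I_{2,1} = -0.994320 + (-0.994320 − (-1.006160))/3 = -0.990373
I_{2,2} = -0.990373 + (-0.990373 − (-0.992933))/15 = -0.990202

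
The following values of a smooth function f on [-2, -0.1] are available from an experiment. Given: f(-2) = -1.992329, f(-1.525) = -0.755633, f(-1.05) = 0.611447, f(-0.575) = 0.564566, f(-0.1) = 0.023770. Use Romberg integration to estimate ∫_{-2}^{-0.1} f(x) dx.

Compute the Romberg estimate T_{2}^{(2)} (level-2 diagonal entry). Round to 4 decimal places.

T_{0}^{(0)} (trapezoid, 1 panel, h=1.9000): -1.870131
T_{1}^{(0)} (trapezoid, 2 panels, h=0.9500): -0.354191
T_{2}^{(0)} (trapezoid, 4 panels, h=0.4750): -0.267852
T_{1}^{(1)} = -0.354191 + (-0.354191 − (-1.870131))/3 = 0.151122
T_{2}^{(1)} = -0.267852 + (-0.267852 − (-0.354191))/3 = -0.239072
T_{2}^{(2)} = -0.239072 + (-0.239072 − 0.151122)/15 = -0.265085

-0.2651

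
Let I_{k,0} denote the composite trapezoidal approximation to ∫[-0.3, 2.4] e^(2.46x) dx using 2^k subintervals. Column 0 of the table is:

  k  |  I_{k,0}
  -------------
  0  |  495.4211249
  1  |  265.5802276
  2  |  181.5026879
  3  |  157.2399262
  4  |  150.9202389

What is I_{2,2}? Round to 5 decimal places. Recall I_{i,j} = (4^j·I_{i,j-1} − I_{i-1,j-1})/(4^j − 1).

I_{1,1} = (4·265.5802276 − 495.4211249) / 3 = 188.9665952
I_{2,1} = 181.5026879 + (181.5026879 − 265.5802276)/3 = 153.4768413
I_{2,2} = 153.4768413 + (153.4768413 − 188.9665952)/15 = 151.1108577

151.11086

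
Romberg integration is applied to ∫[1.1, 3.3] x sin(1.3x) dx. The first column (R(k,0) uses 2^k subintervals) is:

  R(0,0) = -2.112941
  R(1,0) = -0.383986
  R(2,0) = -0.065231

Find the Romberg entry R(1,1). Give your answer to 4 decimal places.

Richardson extrapolation on the trapezoidal column (denominator 4−1=3):
R(1,1) = -0.383986 + (-0.383986 − (-2.112941))/3 = 0.192332

0.1923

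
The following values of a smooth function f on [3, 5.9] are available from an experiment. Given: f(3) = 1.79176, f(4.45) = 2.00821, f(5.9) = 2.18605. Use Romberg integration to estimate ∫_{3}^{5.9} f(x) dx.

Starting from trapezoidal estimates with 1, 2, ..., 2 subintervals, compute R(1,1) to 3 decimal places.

5.805

R(0,0) (trapezoid, 1 panel, h=2.9000): 5.76782
R(1,0) (trapezoid, 2 panels, h=1.4500): 5.79582
R(1,1) = 5.79582 + (5.79582 − 5.76782)/3 = 5.80515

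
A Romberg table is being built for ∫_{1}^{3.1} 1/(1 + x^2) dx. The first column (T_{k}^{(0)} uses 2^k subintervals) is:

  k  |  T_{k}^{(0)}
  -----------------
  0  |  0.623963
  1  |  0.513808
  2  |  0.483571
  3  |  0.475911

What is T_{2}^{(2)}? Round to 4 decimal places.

Richardson extrapolation on the trapezoidal column (denominator 4−1=3):
T_{1}^{(1)} = 0.513808 + (0.513808 − 0.623963)/3 = 0.477090
T_{2}^{(1)} = (4·0.483571 − 0.513808) / 3 = 0.473492
T_{2}^{(2)} = (16·0.473492 − 0.477090) / 15 = 0.473252

0.4733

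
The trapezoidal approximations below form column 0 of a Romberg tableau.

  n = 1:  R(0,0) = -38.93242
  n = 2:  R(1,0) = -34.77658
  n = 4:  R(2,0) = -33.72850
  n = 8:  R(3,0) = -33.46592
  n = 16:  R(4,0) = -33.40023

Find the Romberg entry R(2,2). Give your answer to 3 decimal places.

Richardson extrapolation on the trapezoidal column (denominator 4−1=3):
R(1,1) = (4·(-34.77658) − (-38.93242)) / 3 = -33.39130
R(2,1) = -33.72850 + (-33.72850 − (-34.77658))/3 = -33.37914
R(2,2) = (16·(-33.37914) − (-33.39130)) / 15 = -33.37833

-33.378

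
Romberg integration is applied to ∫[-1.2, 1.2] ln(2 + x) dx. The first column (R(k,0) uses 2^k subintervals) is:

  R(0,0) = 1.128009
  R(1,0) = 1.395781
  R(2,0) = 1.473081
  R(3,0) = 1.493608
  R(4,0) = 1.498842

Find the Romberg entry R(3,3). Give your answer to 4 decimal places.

1.5006

Richardson extrapolation on the trapezoidal column (denominator 4−1=3):
R(1,1) = 1.395781 + (1.395781 − 1.128009)/3 = 1.485038
R(2,1) = (4·1.473081 − 1.395781) / 3 = 1.498848
R(3,1) = 1.493608 + (1.493608 − 1.473081)/3 = 1.500450
R(2,2) = (16·1.498848 − 1.485038) / 15 = 1.499769
R(3,2) = (16·1.500450 − 1.498848) / 15 = 1.500557
R(3,3) = (64·1.500557 − 1.499769) / 63 = 1.500570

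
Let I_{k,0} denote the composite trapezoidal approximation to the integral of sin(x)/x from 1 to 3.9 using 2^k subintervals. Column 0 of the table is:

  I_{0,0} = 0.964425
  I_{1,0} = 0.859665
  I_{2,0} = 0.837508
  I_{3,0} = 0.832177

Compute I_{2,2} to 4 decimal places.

0.8305

I_{1,1} = 0.859665 + (0.859665 − 0.964425)/3 = 0.824745
I_{2,1} = (4·0.837508 − 0.859665) / 3 = 0.830122
I_{2,2} = 0.830122 + (0.830122 − 0.824745)/15 = 0.830480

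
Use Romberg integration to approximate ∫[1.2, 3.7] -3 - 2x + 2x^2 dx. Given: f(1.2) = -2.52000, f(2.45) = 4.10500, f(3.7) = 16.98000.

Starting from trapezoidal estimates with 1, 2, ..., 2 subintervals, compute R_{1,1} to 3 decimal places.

12.867

R_{0,0} (trapezoid, 1 panel, h=2.5000): 18.07500
R_{1,0} (trapezoid, 2 panels, h=1.2500): 14.16875
R_{1,1} = 14.16875 + (14.16875 − 18.07500)/3 = 12.86667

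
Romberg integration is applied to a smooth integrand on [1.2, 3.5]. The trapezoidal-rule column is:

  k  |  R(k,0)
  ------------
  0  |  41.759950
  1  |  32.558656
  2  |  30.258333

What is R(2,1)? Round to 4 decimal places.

29.4916

R(2,1) = 30.258333 + (30.258333 − 32.558656)/3 = 29.491559
(Column j=1 coincides with Simpson's rule on the same nodes.)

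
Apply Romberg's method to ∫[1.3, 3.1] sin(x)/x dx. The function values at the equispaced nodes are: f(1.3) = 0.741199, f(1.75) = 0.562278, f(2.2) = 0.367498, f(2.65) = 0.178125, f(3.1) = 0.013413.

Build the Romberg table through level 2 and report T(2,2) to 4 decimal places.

0.6677

T(0,0) (trapezoid, 1 panel, h=1.8000): 0.679151
T(1,0) (trapezoid, 2 panels, h=0.9000): 0.670324
T(2,0) (trapezoid, 4 panels, h=0.4500): 0.668343
T(1,1) = 0.670324 + (0.670324 − 0.679151)/3 = 0.667382
T(2,1) = 0.668343 + (0.668343 − 0.670324)/3 = 0.667683
T(2,2) = 0.667683 + (0.667683 − 0.667382)/15 = 0.667703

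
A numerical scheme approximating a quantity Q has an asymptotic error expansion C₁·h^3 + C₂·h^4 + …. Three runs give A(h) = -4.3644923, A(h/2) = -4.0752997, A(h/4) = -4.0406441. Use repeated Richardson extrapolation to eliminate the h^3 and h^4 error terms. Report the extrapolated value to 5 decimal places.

-4.03581

First eliminate the h^3 term (factor 2^3 = 8):
  B₁ = (8·(-4.0752997) − (-4.3644923))/7 = -4.0339865
  B₂ = (8·(-4.0406441) − (-4.0752997))/7 = -4.0356933
Then eliminate the h^4 term (factor 2^4 = 16):
  (16·(-4.0356933) − (-4.0339865))/15 = -4.0358071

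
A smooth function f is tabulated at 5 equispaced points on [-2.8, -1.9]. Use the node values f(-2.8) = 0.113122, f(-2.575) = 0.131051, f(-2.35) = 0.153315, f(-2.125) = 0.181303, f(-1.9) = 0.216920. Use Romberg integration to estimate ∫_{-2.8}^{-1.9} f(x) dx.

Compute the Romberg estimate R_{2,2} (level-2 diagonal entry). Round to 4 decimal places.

0.1415

R_{0,0} (trapezoid, 1 panel, h=0.9000): 0.148519
R_{1,0} (trapezoid, 2 panels, h=0.4500): 0.143251
R_{2,0} (trapezoid, 4 panels, h=0.2250): 0.141905
R_{1,1} = 0.143251 + (0.143251 − 0.148519)/3 = 0.141495
R_{2,1} = 0.141905 + (0.141905 − 0.143251)/3 = 0.141456
R_{2,2} = 0.141456 + (0.141456 − 0.141495)/15 = 0.141453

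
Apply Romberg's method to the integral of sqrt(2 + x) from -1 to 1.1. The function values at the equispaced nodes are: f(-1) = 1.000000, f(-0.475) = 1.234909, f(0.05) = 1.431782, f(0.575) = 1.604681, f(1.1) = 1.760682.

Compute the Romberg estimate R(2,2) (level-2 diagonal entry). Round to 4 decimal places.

2.9720

R(0,0) (trapezoid, 1 panel, h=2.1000): 2.898716
R(1,0) (trapezoid, 2 panels, h=1.0500): 2.952729
R(2,0) (trapezoid, 4 panels, h=0.5250): 2.967149
R(1,1) = 2.952729 + (2.952729 − 2.898716)/3 = 2.970733
R(2,1) = 2.967149 + (2.967149 − 2.952729)/3 = 2.971956
R(2,2) = 2.971956 + (2.971956 − 2.970733)/15 = 2.972038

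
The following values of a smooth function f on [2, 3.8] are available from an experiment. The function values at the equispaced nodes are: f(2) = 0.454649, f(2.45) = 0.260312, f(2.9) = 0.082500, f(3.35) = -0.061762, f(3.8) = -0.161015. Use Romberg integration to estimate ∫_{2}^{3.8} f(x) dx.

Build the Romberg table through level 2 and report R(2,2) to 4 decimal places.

R(0,0) (trapezoid, 1 panel, h=1.8000): 0.264271
R(1,0) (trapezoid, 2 panels, h=0.9000): 0.206385
R(2,0) (trapezoid, 4 panels, h=0.4500): 0.192540
R(1,1) = 0.206385 + (0.206385 − 0.264271)/3 = 0.187090
R(2,1) = 0.192540 + (0.192540 − 0.206385)/3 = 0.187925
R(2,2) = 0.187925 + (0.187925 − 0.187090)/15 = 0.187981

0.1880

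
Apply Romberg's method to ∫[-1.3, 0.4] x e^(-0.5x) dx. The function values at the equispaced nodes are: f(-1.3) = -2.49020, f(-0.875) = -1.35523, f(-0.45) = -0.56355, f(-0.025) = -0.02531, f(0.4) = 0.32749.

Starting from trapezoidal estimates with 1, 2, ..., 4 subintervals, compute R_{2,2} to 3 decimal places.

-1.248

R_{0,0} (trapezoid, 1 panel, h=1.7000): -1.83830
R_{1,0} (trapezoid, 2 panels, h=0.8500): -1.39817
R_{2,0} (trapezoid, 4 panels, h=0.4250): -1.28581
R_{1,1} = -1.39817 + (-1.39817 − (-1.83830))/3 = -1.25146
R_{2,1} = -1.28581 + (-1.28581 − (-1.39817))/3 = -1.24836
R_{2,2} = -1.24836 + (-1.24836 − (-1.25146))/15 = -1.24815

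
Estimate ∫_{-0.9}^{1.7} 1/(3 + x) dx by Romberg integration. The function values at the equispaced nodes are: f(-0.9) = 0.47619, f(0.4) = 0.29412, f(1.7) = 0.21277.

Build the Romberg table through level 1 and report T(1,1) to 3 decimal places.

T(0,0) (trapezoid, 1 panel, h=2.6000): 0.89565
T(1,0) (trapezoid, 2 panels, h=1.3000): 0.83018
T(1,1) = 0.83018 + (0.83018 − 0.89565)/3 = 0.80836

0.808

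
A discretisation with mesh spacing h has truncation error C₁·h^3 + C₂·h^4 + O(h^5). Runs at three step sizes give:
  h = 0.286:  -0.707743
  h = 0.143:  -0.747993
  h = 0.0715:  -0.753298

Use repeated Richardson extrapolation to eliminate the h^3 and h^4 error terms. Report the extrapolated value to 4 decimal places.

-0.7541

First eliminate the h^3 term (factor 2^3 = 8):
  B₁ = (8·(-0.747993) − (-0.707743))/7 = -0.753743
  B₂ = (8·(-0.753298) − (-0.747993))/7 = -0.754056
Then eliminate the h^4 term (factor 2^4 = 16):
  (16·(-0.754056) − (-0.753743))/15 = -0.754077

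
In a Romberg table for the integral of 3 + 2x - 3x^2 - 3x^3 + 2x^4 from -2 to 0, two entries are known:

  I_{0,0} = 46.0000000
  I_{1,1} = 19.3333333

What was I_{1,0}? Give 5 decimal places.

From I_{1,1} = (4·I_{1,0} − I_{0,0})/3, solve for I_{1,0}:
4·I_{1,0} = 3·19.3333333 + 46.0000000 = 103.9999999
I_{1,0} = 26.0000000

26.00000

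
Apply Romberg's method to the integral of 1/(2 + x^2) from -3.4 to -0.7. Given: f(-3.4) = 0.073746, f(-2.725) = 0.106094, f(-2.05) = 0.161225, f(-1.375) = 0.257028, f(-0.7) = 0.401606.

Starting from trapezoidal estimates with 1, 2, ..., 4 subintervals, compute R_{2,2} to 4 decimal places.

R_{0,0} (trapezoid, 1 panel, h=2.7000): 0.641725
R_{1,0} (trapezoid, 2 panels, h=1.3500): 0.538516
R_{2,0} (trapezoid, 4 panels, h=0.6750): 0.514366
R_{1,1} = 0.538516 + (0.538516 − 0.641725)/3 = 0.504113
R_{2,1} = 0.514366 + (0.514366 − 0.538516)/3 = 0.506316
R_{2,2} = 0.506316 + (0.506316 − 0.504113)/15 = 0.506463

0.5065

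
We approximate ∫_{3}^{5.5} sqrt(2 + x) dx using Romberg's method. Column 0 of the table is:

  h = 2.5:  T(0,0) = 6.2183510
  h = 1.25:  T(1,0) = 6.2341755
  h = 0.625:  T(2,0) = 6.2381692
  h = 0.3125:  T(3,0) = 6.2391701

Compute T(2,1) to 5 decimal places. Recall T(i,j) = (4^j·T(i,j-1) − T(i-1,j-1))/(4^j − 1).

T(2,1) = 6.2381692 + (6.2381692 − 6.2341755)/3 = 6.2395004
(Column j=1 coincides with Simpson's rule on the same nodes.)

6.23950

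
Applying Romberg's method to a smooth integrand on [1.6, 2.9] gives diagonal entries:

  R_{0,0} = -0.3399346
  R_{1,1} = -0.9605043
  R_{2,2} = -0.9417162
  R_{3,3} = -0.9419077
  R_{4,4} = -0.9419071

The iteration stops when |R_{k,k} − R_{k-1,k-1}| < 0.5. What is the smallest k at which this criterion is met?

|R_{1,1} − R_{0,0}| = 0.6205697 ≥ 0.5
|R_{2,2} − R_{1,1}| = 0.0187881 < 0.5

k = 2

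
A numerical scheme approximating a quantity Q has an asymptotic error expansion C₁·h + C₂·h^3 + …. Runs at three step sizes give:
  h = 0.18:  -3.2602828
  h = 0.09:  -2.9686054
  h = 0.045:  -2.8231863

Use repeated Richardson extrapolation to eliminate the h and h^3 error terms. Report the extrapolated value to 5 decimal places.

-2.67789

First eliminate the h term (factor 2^1 = 2):
  B₁ = (2·(-2.9686054) − (-3.2602828))/1 = -2.6769280
  B₂ = (2·(-2.8231863) − (-2.9686054))/1 = -2.6777672
Then eliminate the h^3 term (factor 2^3 = 8):
  (8·(-2.6777672) − (-2.6769280))/7 = -2.6778871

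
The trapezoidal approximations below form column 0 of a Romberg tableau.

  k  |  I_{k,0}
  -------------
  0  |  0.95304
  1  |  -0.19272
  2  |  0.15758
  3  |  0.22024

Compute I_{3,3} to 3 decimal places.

Richardson extrapolation on the trapezoidal column (denominator 4−1=3):
I_{1,1} = (4·(-0.19272) − 0.95304) / 3 = -0.57464
I_{2,1} = 0.15758 + (0.15758 − (-0.19272))/3 = 0.27435
I_{3,1} = 0.22024 + (0.22024 − 0.15758)/3 = 0.24113
I_{2,2} = (16·0.27435 − (-0.57464)) / 15 = 0.33095
I_{3,2} = (16·0.24113 − 0.27435) / 15 = 0.23892
I_{3,3} = (64·0.23892 − 0.33095) / 63 = 0.23746

0.237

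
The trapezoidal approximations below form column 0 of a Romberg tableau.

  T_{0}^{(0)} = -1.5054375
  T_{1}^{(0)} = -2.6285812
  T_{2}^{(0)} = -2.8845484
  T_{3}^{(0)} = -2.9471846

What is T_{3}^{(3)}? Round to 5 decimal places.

Richardson extrapolation on the trapezoidal column (denominator 4−1=3):
T_{1}^{(1)} = -2.6285812 + (-2.6285812 − (-1.5054375))/3 = -3.0029624
T_{2}^{(1)} = -2.8845484 + (-2.8845484 − (-2.6285812))/3 = -2.9698708
T_{3}^{(1)} = -2.9471846 + (-2.9471846 − (-2.8845484))/3 = -2.9680633
T_{2}^{(2)} = (16·(-2.9698708) − (-3.0029624)) / 15 = -2.9676647
T_{3}^{(2)} = -2.9680633 + (-2.9680633 − (-2.9698708))/15 = -2.9679428
T_{3}^{(3)} = (64·(-2.9679428) − (-2.9676647)) / 63 = -2.9679472

-2.96795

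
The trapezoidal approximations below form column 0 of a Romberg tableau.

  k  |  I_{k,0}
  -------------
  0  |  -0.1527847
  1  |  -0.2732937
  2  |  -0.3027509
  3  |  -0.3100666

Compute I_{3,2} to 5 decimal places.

I_{2,1} = -0.3027509 + (-0.3027509 − (-0.2732937))/3 = -0.3125700
I_{3,1} = (4·(-0.3100666) − (-0.3027509)) / 3 = -0.3125052
I_{3,2} = (16·(-0.3125052) − (-0.3125700)) / 15 = -0.3125009

-0.31250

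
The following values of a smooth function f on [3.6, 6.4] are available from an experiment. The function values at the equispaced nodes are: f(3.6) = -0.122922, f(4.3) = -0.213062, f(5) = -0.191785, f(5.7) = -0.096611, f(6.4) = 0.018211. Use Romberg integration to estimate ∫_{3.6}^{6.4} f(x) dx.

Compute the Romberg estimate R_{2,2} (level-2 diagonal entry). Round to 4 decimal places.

R_{0,0} (trapezoid, 1 panel, h=2.8000): -0.146595
R_{1,0} (trapezoid, 2 panels, h=1.4000): -0.341797
R_{2,0} (trapezoid, 4 panels, h=0.7000): -0.387669
R_{1,1} = -0.341797 + (-0.341797 − (-0.146595))/3 = -0.406864
R_{2,1} = -0.387669 + (-0.387669 − (-0.341797))/3 = -0.402960
R_{2,2} = -0.402960 + (-0.402960 − (-0.406864))/15 = -0.402700

-0.4027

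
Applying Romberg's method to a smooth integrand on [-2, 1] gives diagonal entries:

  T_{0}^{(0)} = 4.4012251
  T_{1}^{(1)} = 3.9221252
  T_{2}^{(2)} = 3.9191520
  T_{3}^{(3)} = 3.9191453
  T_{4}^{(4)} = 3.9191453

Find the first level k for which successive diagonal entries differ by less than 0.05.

k = 2

|T_{1}^{(1)} − T_{0}^{(0)}| = 0.4790999 ≥ 0.05
|T_{2}^{(2)} − T_{1}^{(1)}| = 0.0029732 < 0.05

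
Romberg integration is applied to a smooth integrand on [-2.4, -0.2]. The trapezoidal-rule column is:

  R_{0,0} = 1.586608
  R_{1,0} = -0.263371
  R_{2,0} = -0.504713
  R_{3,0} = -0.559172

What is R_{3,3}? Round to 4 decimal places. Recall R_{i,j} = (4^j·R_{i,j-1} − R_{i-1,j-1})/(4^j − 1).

-0.5770

R_{1,1} = -0.263371 + (-0.263371 − 1.586608)/3 = -0.880031
R_{2,1} = (4·(-0.504713) − (-0.263371)) / 3 = -0.585160
R_{3,1} = (4·(-0.559172) − (-0.504713)) / 3 = -0.577325
R_{2,2} = (16·(-0.585160) − (-0.880031)) / 15 = -0.565502
R_{3,2} = (16·(-0.577325) − (-0.585160)) / 15 = -0.576803
R_{3,3} = (64·(-0.576803) − (-0.565502)) / 63 = -0.576982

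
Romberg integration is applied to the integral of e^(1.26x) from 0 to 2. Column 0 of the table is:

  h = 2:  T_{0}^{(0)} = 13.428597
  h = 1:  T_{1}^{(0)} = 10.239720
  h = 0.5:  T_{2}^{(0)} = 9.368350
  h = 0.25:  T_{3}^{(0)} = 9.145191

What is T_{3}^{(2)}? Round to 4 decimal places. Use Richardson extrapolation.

9.0703

Richardson extrapolation on the trapezoidal column (denominator 4−1=3):
T_{2}^{(1)} = 9.368350 + (9.368350 − 10.239720)/3 = 9.077893
T_{3}^{(1)} = (4·9.145191 − 9.368350) / 3 = 9.070805
T_{3}^{(2)} = 9.070805 + (9.070805 − 9.077893)/15 = 9.070332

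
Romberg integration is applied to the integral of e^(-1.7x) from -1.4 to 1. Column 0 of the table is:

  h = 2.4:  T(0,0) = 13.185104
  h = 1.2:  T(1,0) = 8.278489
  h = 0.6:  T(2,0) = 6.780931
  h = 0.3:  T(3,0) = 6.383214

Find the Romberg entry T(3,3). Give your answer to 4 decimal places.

T(1,1) = 8.278489 + (8.278489 − 13.185104)/3 = 6.642951
T(2,1) = (4·6.780931 − 8.278489) / 3 = 6.281745
T(3,1) = 6.383214 + (6.383214 − 6.780931)/3 = 6.250642
T(2,2) = (16·6.281745 − 6.642951) / 15 = 6.257665
T(3,2) = (16·6.250642 − 6.281745) / 15 = 6.248568
T(3,3) = 6.248568 + (6.248568 − 6.257665)/63 = 6.248424

6.2484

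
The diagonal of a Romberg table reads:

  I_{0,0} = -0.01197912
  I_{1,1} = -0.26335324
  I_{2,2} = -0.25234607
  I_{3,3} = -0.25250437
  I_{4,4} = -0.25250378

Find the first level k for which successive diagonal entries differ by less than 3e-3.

|I_{1,1} − I_{0,0}| = 0.25137412 ≥ 3e-3
|I_{2,2} − I_{1,1}| = 0.01100717 ≥ 3e-3
|I_{3,3} − I_{2,2}| = 0.00015830 < 3e-3

k = 3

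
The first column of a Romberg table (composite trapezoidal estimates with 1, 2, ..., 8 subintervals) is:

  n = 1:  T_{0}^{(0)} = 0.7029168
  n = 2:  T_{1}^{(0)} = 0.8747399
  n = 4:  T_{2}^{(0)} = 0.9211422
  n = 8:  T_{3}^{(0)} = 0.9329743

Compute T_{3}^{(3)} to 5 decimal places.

Richardson extrapolation on the trapezoidal column (denominator 4−1=3):
T_{1}^{(1)} = 0.8747399 + (0.8747399 − 0.7029168)/3 = 0.9320143
T_{2}^{(1)} = (4·0.9211422 − 0.8747399) / 3 = 0.9366096
T_{3}^{(1)} = (4·0.9329743 − 0.9211422) / 3 = 0.9369183
T_{2}^{(2)} = (16·0.9366096 − 0.9320143) / 15 = 0.9369160
T_{3}^{(2)} = (16·0.9369183 − 0.9366096) / 15 = 0.9369389
T_{3}^{(3)} = (64·0.9369389 − 0.9369160) / 63 = 0.9369393

0.93694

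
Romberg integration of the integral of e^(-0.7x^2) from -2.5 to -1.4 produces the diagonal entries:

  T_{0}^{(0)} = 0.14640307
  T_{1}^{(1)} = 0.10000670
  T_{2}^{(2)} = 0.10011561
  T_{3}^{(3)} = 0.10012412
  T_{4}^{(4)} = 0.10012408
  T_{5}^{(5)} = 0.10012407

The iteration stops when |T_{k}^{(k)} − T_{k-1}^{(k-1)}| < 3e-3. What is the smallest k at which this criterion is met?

|T_{1}^{(1)} − T_{0}^{(0)}| = 0.04639637 ≥ 3e-3
|T_{2}^{(2)} − T_{1}^{(1)}| = 0.00010891 < 3e-3

k = 2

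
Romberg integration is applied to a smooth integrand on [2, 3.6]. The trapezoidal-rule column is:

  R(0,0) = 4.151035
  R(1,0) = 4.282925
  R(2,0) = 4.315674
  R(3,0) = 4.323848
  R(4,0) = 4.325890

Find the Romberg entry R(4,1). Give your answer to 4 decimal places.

4.3266

Richardson extrapolation on the trapezoidal column (denominator 4−1=3):
R(4,1) = (4·4.325890 − 4.323848) / 3 = 4.326571
(Column j=1 coincides with Simpson's rule on the same nodes.)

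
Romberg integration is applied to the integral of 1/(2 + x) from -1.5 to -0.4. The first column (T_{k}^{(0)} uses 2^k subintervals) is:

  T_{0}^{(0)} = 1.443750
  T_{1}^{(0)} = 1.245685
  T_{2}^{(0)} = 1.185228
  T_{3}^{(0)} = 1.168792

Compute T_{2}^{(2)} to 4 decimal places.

1.1641

Richardson extrapolation on the trapezoidal column (denominator 4−1=3):
T_{1}^{(1)} = 1.245685 + (1.245685 − 1.443750)/3 = 1.179663
T_{2}^{(1)} = 1.185228 + (1.185228 − 1.245685)/3 = 1.165076
T_{2}^{(2)} = (16·1.165076 − 1.179663) / 15 = 1.164104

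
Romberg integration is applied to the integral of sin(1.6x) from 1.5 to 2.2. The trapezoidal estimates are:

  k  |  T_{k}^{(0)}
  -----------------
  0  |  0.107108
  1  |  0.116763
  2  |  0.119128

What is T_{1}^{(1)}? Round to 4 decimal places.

0.1200

T_{1}^{(1)} = 0.116763 + (0.116763 − 0.107108)/3 = 0.119981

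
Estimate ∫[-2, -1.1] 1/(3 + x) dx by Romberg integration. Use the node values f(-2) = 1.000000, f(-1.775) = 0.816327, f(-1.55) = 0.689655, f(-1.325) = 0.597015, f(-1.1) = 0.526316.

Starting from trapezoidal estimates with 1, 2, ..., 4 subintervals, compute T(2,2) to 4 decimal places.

T(0,0) (trapezoid, 1 panel, h=0.9000): 0.686842
T(1,0) (trapezoid, 2 panels, h=0.4500): 0.653766
T(2,0) (trapezoid, 4 panels, h=0.2250): 0.644885
T(1,1) = 0.653766 + (0.653766 − 0.686842)/3 = 0.642741
T(2,1) = 0.644885 + (0.644885 − 0.653766)/3 = 0.641925
T(2,2) = 0.641925 + (0.641925 − 0.642741)/15 = 0.641871

0.6419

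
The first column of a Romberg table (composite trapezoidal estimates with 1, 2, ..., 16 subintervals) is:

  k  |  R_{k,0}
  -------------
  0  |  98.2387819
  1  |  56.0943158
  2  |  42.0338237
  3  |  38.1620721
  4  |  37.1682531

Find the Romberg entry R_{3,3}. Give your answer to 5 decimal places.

36.83671

Richardson extrapolation on the trapezoidal column (denominator 4−1=3):
R_{1,1} = 56.0943158 + (56.0943158 − 98.2387819)/3 = 42.0461604
R_{2,1} = (4·42.0338237 − 56.0943158) / 3 = 37.3469930
R_{3,1} = 38.1620721 + (38.1620721 − 42.0338237)/3 = 36.8714882
R_{2,2} = 37.3469930 + (37.3469930 − 42.0461604)/15 = 37.0337152
R_{3,2} = (16·36.8714882 − 37.3469930) / 15 = 36.8397879
R_{3,3} = 36.8397879 + (36.8397879 − 37.0337152)/63 = 36.8367097
(Column j=1 coincides with Simpson's rule on the same nodes.)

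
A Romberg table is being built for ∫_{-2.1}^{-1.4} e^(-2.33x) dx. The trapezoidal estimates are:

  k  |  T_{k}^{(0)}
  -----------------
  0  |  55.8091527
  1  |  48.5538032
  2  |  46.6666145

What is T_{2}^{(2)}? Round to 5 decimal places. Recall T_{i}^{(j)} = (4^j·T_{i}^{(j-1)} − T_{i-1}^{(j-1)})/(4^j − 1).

46.03103

Richardson extrapolation on the trapezoidal column (denominator 4−1=3):
T_{1}^{(1)} = 48.5538032 + (48.5538032 − 55.8091527)/3 = 46.1353534
T_{2}^{(1)} = (4·46.6666145 − 48.5538032) / 3 = 46.0375516
T_{2}^{(2)} = 46.0375516 + (46.0375516 − 46.1353534)/15 = 46.0310315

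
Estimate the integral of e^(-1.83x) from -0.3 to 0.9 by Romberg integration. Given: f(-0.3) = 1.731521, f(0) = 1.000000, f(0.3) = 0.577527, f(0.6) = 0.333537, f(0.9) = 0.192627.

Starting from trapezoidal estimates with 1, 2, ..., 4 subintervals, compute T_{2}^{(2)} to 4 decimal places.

0.8410

T_{0}^{(0)} (trapezoid, 1 panel, h=1.2000): 1.154489
T_{1}^{(0)} (trapezoid, 2 panels, h=0.6000): 0.923761
T_{2}^{(0)} (trapezoid, 4 panels, h=0.3000): 0.861941
T_{1}^{(1)} = 0.923761 + (0.923761 − 1.154489)/3 = 0.846852
T_{2}^{(1)} = 0.861941 + (0.861941 − 0.923761)/3 = 0.841334
T_{2}^{(2)} = 0.841334 + (0.841334 − 0.846852)/15 = 0.840966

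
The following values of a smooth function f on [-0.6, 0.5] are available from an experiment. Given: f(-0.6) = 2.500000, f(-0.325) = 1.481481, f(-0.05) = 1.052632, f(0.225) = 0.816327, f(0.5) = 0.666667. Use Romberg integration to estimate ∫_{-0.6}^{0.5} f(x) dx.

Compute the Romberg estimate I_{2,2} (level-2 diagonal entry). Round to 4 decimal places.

I_{0,0} (trapezoid, 1 panel, h=1.1000): 1.741667
I_{1,0} (trapezoid, 2 panels, h=0.5500): 1.449781
I_{2,0} (trapezoid, 4 panels, h=0.2750): 1.356788
I_{1,1} = 1.449781 + (1.449781 − 1.741667)/3 = 1.352486
I_{2,1} = 1.356788 + (1.356788 − 1.449781)/3 = 1.325790
I_{2,2} = 1.325790 + (1.325790 − 1.352486)/15 = 1.324010

1.3240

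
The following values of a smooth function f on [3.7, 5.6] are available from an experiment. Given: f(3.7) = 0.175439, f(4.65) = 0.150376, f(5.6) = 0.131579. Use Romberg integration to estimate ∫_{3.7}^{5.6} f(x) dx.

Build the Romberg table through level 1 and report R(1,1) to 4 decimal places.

0.2877

R(0,0) (trapezoid, 1 panel, h=1.9000): 0.291667
R(1,0) (trapezoid, 2 panels, h=0.9500): 0.288691
R(1,1) = 0.288691 + (0.288691 − 0.291667)/3 = 0.287699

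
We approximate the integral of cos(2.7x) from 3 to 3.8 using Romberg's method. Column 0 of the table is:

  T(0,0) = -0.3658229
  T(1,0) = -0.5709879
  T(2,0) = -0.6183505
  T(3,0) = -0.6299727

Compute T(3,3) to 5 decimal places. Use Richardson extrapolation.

Richardson extrapolation on the trapezoidal column (denominator 4−1=3):
T(1,1) = -0.5709879 + (-0.5709879 − (-0.3658229))/3 = -0.6393762
T(2,1) = (4·(-0.6183505) − (-0.5709879)) / 3 = -0.6341380
T(3,1) = -0.6299727 + (-0.6299727 − (-0.6183505))/3 = -0.6338468
T(2,2) = (16·(-0.6341380) − (-0.6393762)) / 15 = -0.6337888
T(3,2) = (16·(-0.6338468) − (-0.6341380)) / 15 = -0.6338274
T(3,3) = (64·(-0.6338274) − (-0.6337888)) / 63 = -0.6338280

-0.63383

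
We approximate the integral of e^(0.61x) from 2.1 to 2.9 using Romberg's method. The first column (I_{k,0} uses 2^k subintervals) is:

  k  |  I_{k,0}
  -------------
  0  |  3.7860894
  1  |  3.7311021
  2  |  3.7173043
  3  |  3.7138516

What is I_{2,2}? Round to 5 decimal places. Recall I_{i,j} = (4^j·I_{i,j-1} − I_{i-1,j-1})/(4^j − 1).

3.71270

Richardson extrapolation on the trapezoidal column (denominator 4−1=3):
I_{1,1} = (4·3.7311021 − 3.7860894) / 3 = 3.7127730
I_{2,1} = (4·3.7173043 − 3.7311021) / 3 = 3.7127050
I_{2,2} = (16·3.7127050 − 3.7127730) / 15 = 3.7127005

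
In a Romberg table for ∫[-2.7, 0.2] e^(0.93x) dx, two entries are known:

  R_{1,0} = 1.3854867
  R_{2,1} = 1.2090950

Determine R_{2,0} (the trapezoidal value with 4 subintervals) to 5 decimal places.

1.25319

From R_{2,1} = (4·R_{2,0} − R_{1,0})/3, solve for R_{2,0}:
4·R_{2,0} = 3·1.2090950 + 1.3854867 = 5.0127717
R_{2,0} = 1.2531929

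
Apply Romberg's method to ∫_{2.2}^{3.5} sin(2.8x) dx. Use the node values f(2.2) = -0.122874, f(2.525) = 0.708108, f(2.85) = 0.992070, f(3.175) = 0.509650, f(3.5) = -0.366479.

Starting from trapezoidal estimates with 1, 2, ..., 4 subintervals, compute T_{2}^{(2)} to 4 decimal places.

T_{0}^{(0)} (trapezoid, 1 panel, h=1.3000): -0.318079
T_{1}^{(0)} (trapezoid, 2 panels, h=0.6500): 0.485806
T_{2}^{(0)} (trapezoid, 4 panels, h=0.3250): 0.638674
T_{1}^{(1)} = 0.485806 + (0.485806 − (-0.318079))/3 = 0.753768
T_{2}^{(1)} = 0.638674 + (0.638674 − 0.485806)/3 = 0.689630
T_{2}^{(2)} = 0.689630 + (0.689630 − 0.753768)/15 = 0.685354

0.6854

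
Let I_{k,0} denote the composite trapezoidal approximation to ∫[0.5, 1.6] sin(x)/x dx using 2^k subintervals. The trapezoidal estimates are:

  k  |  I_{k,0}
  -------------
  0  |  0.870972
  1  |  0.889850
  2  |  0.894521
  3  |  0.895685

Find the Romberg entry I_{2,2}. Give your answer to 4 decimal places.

0.8961

I_{1,1} = (4·0.889850 − 0.870972) / 3 = 0.896143
I_{2,1} = 0.894521 + (0.894521 − 0.889850)/3 = 0.896078
I_{2,2} = 0.896078 + (0.896078 − 0.896143)/15 = 0.896074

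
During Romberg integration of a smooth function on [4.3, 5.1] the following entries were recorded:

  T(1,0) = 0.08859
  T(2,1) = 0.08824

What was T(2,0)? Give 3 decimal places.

From T(2,1) = (4·T(2,0) − T(1,0))/3, solve for T(2,0):
4·T(2,0) = 3·0.08824 + 0.08859 = 0.35331
T(2,0) = 0.08833

0.088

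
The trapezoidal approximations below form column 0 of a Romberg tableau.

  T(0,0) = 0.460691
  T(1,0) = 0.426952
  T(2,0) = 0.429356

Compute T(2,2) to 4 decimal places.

0.4311

Richardson extrapolation on the trapezoidal column (denominator 4−1=3):
T(1,1) = 0.426952 + (0.426952 − 0.460691)/3 = 0.415706
T(2,1) = (4·0.429356 − 0.426952) / 3 = 0.430157
T(2,2) = 0.430157 + (0.430157 − 0.415706)/15 = 0.431120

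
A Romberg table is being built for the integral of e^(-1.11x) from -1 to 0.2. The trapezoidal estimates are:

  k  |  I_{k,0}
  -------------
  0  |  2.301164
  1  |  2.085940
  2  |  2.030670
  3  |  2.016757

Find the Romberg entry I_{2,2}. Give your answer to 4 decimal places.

I_{1,1} = (4·2.085940 − 2.301164) / 3 = 2.014199
I_{2,1} = 2.030670 + (2.030670 − 2.085940)/3 = 2.012247
I_{2,2} = 2.012247 + (2.012247 − 2.014199)/15 = 2.012117

2.0121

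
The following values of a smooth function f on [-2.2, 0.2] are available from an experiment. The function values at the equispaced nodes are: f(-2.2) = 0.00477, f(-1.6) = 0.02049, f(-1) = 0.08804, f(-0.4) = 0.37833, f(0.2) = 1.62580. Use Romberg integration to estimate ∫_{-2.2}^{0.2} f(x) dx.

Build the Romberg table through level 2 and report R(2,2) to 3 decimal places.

0.673

R(0,0) (trapezoid, 1 panel, h=2.4000): 1.95668
R(1,0) (trapezoid, 2 panels, h=1.2000): 1.08399
R(2,0) (trapezoid, 4 panels, h=0.6000): 0.78129
R(1,1) = 1.08399 + (1.08399 − 1.95668)/3 = 0.79309
R(2,1) = 0.78129 + (0.78129 − 1.08399)/3 = 0.68039
R(2,2) = 0.68039 + (0.68039 − 0.79309)/15 = 0.67288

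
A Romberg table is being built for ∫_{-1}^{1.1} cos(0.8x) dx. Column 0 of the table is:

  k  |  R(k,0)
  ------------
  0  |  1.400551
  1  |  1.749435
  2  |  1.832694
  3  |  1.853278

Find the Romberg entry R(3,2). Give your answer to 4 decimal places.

R(2,1) = 1.832694 + (1.832694 − 1.749435)/3 = 1.860447
R(3,1) = (4·1.853278 − 1.832694) / 3 = 1.860139
R(3,2) = 1.860139 + (1.860139 − 1.860447)/15 = 1.860118

1.8601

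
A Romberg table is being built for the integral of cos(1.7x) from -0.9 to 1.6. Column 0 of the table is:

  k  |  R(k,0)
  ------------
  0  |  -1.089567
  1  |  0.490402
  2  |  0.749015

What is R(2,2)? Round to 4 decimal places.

0.8231

Richardson extrapolation on the trapezoidal column (denominator 4−1=3):
R(1,1) = (4·0.490402 − (-1.089567)) / 3 = 1.017058
R(2,1) = (4·0.749015 − 0.490402) / 3 = 0.835219
R(2,2) = (16·0.835219 − 1.017058) / 15 = 0.823096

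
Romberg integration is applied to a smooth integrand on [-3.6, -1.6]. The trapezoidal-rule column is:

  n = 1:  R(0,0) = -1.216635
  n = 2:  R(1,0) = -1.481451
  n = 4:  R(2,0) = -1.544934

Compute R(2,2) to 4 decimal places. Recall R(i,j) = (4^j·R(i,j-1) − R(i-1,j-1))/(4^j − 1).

-1.5659

R(1,1) = -1.481451 + (-1.481451 − (-1.216635))/3 = -1.569723
R(2,1) = -1.544934 + (-1.544934 − (-1.481451))/3 = -1.566095
R(2,2) = -1.566095 + (-1.566095 − (-1.569723))/15 = -1.565853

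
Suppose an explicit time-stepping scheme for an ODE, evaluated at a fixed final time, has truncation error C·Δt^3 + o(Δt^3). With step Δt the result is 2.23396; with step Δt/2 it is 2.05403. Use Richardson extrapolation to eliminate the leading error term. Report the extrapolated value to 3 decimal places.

Extrapolated value = (8·A(Δt/2) − A(Δt)) / (8 − 1)
= (8·2.05403 − 2.23396) / 7
= 14.19828 / 7 = 2.02833

2.028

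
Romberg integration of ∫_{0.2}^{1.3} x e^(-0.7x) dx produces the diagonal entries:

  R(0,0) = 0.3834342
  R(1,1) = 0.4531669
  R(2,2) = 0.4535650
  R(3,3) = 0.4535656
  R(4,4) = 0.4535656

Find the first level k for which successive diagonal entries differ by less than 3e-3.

k = 2

|R(1,1) − R(0,0)| = 0.0697327 ≥ 3e-3
|R(2,2) − R(1,1)| = 0.0003981 < 3e-3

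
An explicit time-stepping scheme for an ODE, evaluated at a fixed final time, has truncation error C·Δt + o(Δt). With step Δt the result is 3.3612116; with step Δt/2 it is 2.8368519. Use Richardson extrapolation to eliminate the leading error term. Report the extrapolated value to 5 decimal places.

2.31249

Extrapolated value = (2·A(Δt/2) − A(Δt)) / (2 − 1)
= (2·2.8368519 − 3.3612116) / 1
= 2.3124922 / 1 = 2.3124922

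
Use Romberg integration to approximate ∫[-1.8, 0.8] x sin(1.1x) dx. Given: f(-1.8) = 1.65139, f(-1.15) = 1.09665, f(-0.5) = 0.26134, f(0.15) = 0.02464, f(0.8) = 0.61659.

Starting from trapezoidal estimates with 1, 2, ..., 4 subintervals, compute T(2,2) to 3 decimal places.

1.586

T(0,0) (trapezoid, 1 panel, h=2.6000): 2.94837
T(1,0) (trapezoid, 2 panels, h=1.3000): 1.81393
T(2,0) (trapezoid, 4 panels, h=0.6500): 1.63580
T(1,1) = 1.81393 + (1.81393 − 2.94837)/3 = 1.43578
T(2,1) = 1.63580 + (1.63580 − 1.81393)/3 = 1.57642
T(2,2) = 1.57642 + (1.57642 − 1.43578)/15 = 1.58580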